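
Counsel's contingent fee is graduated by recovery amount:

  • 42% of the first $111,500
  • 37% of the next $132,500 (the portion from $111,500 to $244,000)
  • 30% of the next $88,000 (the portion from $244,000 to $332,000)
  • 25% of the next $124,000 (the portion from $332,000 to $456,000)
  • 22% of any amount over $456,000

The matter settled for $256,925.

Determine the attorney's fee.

$99,732.50

First $111,500 at 42% = $46,830.00
Next $132,500 at 37% = $49,025.00
Remaining $12,925 at 30% = $3,877.50
Fee: $46,830.00 + $49,025.00 + $3,877.50 = $99,732.50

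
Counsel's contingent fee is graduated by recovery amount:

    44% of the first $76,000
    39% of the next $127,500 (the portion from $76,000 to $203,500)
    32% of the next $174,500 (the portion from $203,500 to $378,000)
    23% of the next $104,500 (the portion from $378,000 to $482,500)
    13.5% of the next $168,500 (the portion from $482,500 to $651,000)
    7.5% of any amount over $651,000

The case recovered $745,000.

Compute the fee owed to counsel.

First $76,000 at 44% = $33,440.00
Next $127,500 at 39% = $49,725.00
Next $174,500 at 32% = $55,840.00
Next $104,500 at 23% = $24,035.00
Next $168,500 at 13.5% = $22,747.50
Remaining $94,000 at 7.5% = $7,050.00
Fee: $33,440.00 + $49,725.00 + $55,840.00 + $24,035.00 + $22,747.50 + $7,050.00 = $192,837.50

$192,837.50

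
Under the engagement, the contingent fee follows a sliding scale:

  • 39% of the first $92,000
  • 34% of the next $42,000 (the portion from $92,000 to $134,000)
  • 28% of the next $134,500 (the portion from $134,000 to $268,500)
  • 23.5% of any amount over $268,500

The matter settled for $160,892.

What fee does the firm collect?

$57,689.76

First $92,000 at 39% = $35,880.00
Next $42,000 at 34% = $14,280.00
Remaining $26,892 at 28% = $7,529.76
Fee: $35,880.00 + $14,280.00 + $7,529.76 = $57,689.76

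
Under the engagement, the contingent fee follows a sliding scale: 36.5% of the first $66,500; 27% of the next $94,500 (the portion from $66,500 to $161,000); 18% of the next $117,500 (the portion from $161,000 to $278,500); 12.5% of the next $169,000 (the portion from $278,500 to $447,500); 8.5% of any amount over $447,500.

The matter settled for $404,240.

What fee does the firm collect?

$86,655.00

First $66,500 at 36.5% = $24,272.50
Next $94,500 at 27% = $25,515.00
Next $117,500 at 18% = $21,150.00
Remaining $125,740 at 12.5% = $15,717.50
Fee: $24,272.50 + $25,515.00 + $21,150.00 + $15,717.50 = $86,655.00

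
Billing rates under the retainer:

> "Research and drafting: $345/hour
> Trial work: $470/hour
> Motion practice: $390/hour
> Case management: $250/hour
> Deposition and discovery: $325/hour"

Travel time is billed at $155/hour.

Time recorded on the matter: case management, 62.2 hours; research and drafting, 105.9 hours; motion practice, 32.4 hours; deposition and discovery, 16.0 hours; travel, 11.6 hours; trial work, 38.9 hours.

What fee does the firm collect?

$90,002.50

Research and drafting: 105.9 × $345 = $36,535.50
Trial work: 38.9 × $470 = $18,283.00
Motion practice: 32.4 × $390 = $12,636.00
Case management: 62.2 × $250 = $15,550.00
Deposition and discovery: 16.0 × $325 = $5,200.00
Subtotal: $36,535.50 + $18,283.00 + $12,636.00 + $15,550.00 + $5,200.00 = $88,204.50
Travel: 11.6 × $155 = $1,798.00
Total: $88,204.50 + $1,798.00 = $90,002.50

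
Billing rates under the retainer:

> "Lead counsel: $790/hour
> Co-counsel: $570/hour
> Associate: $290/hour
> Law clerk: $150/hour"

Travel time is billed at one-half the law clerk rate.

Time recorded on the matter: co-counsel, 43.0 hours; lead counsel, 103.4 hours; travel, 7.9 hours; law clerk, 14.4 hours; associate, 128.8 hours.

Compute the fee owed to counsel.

Lead counsel: 103.4 × $790 = $81,686.00
Co-counsel: 43.0 × $570 = $24,510.00
Associate: 128.8 × $290 = $37,352.00
Law clerk: 14.4 × $150 = $2,160.00
Subtotal: $81,686.00 + $24,510.00 + $37,352.00 + $2,160.00 = $145,708.00
Travel: 7.9 × ($150 ÷ 2) = 7.9 × $75.00 = $592.50
Total: $145,708.00 + $592.50 = $146,300.50

$146,300.50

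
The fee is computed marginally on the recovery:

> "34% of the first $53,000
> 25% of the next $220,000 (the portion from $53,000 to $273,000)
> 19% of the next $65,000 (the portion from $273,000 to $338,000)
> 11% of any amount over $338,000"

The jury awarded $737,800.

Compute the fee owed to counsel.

First $53,000 at 34% = $18,020.00
Next $220,000 at 25% = $55,000.00
Next $65,000 at 19% = $12,350.00
Remaining $399,800 at 11% = $43,978.00
Fee: $18,020.00 + $55,000.00 + $12,350.00 + $43,978.00 = $129,348.00

$129,348.00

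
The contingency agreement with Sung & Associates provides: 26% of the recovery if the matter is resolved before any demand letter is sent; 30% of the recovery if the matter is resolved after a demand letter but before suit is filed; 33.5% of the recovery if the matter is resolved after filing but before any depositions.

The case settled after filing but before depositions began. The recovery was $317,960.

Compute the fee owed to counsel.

$106,516.60

The matter settled after filing but before depositions began, so the 33.5% rate applies.
$317,960 × 33.5% = $106,516.60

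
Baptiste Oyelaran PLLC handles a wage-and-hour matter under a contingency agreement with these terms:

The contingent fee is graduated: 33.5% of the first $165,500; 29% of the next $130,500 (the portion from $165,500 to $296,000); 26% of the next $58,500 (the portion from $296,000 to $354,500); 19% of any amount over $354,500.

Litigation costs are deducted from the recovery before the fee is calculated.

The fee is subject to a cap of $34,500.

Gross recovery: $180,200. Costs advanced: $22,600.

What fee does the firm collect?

$34,500.00

Fee base (net of costs): $180,200 − $22,600 = $157,600
First $157,600 at 33.5% = $52,796.00
$52,796.00 exceeds the $34,500 cap, so the fee is capped at $34,500.00.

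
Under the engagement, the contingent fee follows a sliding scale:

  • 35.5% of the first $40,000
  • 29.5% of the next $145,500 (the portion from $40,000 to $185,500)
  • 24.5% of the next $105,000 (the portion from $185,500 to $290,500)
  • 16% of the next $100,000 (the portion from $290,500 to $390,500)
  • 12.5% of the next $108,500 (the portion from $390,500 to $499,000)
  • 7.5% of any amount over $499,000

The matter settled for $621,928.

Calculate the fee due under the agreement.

First $40,000 at 35.5% = $14,200.00
Next $145,500 at 29.5% = $42,922.50
Next $105,000 at 24.5% = $25,725.00
Next $100,000 at 16% = $16,000.00
Next $108,500 at 12.5% = $13,562.50
Remaining $122,928 at 7.5% = $9,219.60
Fee: $14,200.00 + $42,922.50 + $25,725.00 + $16,000.00 + $13,562.50 + $9,219.60 = $121,629.60

$121,629.60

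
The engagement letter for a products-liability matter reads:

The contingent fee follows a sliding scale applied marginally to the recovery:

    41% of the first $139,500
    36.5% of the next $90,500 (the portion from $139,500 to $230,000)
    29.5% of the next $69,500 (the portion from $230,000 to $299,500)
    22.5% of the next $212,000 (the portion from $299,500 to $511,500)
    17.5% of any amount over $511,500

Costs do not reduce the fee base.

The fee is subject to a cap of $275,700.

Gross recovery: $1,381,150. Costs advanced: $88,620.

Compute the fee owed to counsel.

Fee base is the gross recovery, $1,381,150; costs are reimbursed separately.
First $139,500 at 41% = $57,195.00
Next $90,500 at 36.5% = $33,032.50
Next $69,500 at 29.5% = $20,502.50
Next $212,000 at 22.5% = $47,700.00
Remaining $869,650 at 17.5% = $152,188.75
Fee: $57,195.00 + $33,032.50 + $20,502.50 + $47,700.00 + $152,188.75 = $310,618.75
$310,618.75 exceeds the $275,700 cap, so the fee is capped at $275,700.00.

$275,700.00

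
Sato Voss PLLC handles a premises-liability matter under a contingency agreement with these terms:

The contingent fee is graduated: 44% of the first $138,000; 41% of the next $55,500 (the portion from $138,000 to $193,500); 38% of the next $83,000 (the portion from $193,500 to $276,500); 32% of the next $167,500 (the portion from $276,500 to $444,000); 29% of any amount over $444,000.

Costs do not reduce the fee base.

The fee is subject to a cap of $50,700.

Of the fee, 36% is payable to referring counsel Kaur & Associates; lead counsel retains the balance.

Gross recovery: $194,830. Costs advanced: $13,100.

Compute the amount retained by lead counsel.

Fee base is the gross recovery, $194,830; costs are reimbursed separately.
First $138,000 at 44% = $60,720.00
Next $55,500 at 41% = $22,755.00
Remaining $1,330 at 38% = $505.40
Fee: $60,720.00 + $22,755.00 + $505.40 = $83,980.40
$83,980.40 exceeds the $50,700 cap, so the fee is capped at $50,700.00.
Referral share: 36% of $50,700.00 = $18,252.00; lead counsel retains $50,700.00 − $18,252.00 = $32,448.00.

$32,448.00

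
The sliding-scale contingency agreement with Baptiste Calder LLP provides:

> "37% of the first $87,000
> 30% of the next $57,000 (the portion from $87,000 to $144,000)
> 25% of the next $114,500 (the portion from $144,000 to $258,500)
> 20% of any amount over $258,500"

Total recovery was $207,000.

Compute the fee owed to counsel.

First $87,000 at 37% = $32,190.00
Next $57,000 at 30% = $17,100.00
Remaining $63,000 at 25% = $15,750.00
Fee: $32,190.00 + $17,100.00 + $15,750.00 = $65,040.00

$65,040.00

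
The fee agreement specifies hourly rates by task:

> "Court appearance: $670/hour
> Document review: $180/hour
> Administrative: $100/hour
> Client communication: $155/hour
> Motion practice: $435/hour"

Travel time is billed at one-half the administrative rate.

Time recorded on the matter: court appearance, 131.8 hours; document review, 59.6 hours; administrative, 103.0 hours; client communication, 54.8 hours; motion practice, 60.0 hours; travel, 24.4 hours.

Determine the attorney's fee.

$145,148.00

Court appearance: 131.8 × $670 = $88,306.00
Document review: 59.6 × $180 = $10,728.00
Administrative: 103.0 × $100 = $10,300.00
Client communication: 54.8 × $155 = $8,494.00
Motion practice: 60.0 × $435 = $26,100.00
Subtotal: $88,306.00 + $10,728.00 + $10,300.00 + $8,494.00 + $26,100.00 = $143,928.00
Travel: 24.4 × ($100 ÷ 2) = 24.4 × $50.00 = $1,220.00
Total: $143,928.00 + $1,220.00 = $145,148.00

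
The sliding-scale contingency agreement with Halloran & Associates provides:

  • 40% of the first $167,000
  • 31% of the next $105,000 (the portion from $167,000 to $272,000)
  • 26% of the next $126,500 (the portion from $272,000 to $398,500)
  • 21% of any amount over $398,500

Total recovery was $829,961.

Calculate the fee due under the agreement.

First $167,000 at 40% = $66,800.00
Next $105,000 at 31% = $32,550.00
Next $126,500 at 26% = $32,890.00
Remaining $431,461 at 21% = $90,606.81
Fee: $66,800.00 + $32,550.00 + $32,890.00 + $90,606.81 = $222,846.81

$222,846.81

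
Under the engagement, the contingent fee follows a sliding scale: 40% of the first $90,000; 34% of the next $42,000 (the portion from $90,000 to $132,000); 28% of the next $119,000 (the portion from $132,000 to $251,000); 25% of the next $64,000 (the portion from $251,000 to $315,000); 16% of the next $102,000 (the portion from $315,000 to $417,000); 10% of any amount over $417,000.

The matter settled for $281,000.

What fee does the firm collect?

$91,100.00

First $90,000 at 40% = $36,000.00
Next $42,000 at 34% = $14,280.00
Next $119,000 at 28% = $33,320.00
Remaining $30,000 at 25% = $7,500.00
Fee: $36,000.00 + $14,280.00 + $33,320.00 + $7,500.00 = $91,100.00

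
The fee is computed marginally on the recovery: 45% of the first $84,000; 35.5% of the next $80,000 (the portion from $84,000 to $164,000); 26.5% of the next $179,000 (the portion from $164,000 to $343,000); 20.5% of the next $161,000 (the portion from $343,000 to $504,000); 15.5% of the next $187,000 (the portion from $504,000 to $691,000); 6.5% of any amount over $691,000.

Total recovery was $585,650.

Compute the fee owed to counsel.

First $84,000 at 45% = $37,800.00
Next $80,000 at 35.5% = $28,400.00
Next $179,000 at 26.5% = $47,435.00
Next $161,000 at 20.5% = $33,005.00
Remaining $81,650 at 15.5% = $12,655.75
Fee: $37,800.00 + $28,400.00 + $47,435.00 + $33,005.00 + $12,655.75 = $159,295.75

$159,295.75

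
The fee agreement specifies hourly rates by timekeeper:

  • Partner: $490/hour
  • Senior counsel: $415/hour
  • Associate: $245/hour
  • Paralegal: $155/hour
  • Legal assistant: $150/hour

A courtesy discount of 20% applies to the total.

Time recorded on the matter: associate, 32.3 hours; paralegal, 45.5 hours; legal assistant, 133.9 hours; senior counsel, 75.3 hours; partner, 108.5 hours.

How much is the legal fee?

$95,572.40

Partner: 108.5 × $490 = $53,165.00
Senior counsel: 75.3 × $415 = $31,249.50
Associate: 32.3 × $245 = $7,913.50
Paralegal: 45.5 × $155 = $7,052.50
Legal assistant: 133.9 × $150 = $20,085.00
Subtotal: $119,465.50
Less 20% discount: −$23,893.10
Total: $119,465.50 − $23,893.10 = $95,572.40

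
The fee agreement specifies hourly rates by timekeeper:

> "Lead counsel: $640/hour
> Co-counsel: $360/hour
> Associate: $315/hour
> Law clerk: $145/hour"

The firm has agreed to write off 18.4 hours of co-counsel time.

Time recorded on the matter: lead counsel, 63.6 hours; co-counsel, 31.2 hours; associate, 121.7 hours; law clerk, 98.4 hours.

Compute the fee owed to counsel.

$97,915.50

Lead counsel: 63.6 × $640 = $40,704.00
Co-counsel: 31.2 × $360 = $11,232.00
Associate: 121.7 × $315 = $38,335.50
Law clerk: 98.4 × $145 = $14,268.00
Subtotal: $104,539.50
Write-off: 18.4 × $360 = $6,624.00
Total: $104,539.50 − $6,624.00 = $97,915.50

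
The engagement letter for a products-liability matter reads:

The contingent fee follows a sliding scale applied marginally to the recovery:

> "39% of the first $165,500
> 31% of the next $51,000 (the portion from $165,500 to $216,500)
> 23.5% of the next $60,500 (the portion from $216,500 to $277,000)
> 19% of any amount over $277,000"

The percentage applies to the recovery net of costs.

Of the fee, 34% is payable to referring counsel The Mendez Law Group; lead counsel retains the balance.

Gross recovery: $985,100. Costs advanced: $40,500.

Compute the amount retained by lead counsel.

$146,134.89

Fee base (net of costs): $985,100 − $40,500 = $944,600
First $165,500 at 39% = $64,545.00
Next $51,000 at 31% = $15,810.00
Next $60,500 at 23.5% = $14,217.50
Remaining $667,600 at 19% = $126,844.00
Fee: $64,545.00 + $15,810.00 + $14,217.50 + $126,844.00 = $221,416.50
Referral share: 34% of $221,416.50 = $75,281.61; lead counsel retains $221,416.50 − $75,281.61 = $146,134.89.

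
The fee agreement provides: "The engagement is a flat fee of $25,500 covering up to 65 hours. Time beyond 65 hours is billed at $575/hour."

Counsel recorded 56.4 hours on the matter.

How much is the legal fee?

$25,500.00

56.4 hours is within the 65-hour scope; only the flat fee applies.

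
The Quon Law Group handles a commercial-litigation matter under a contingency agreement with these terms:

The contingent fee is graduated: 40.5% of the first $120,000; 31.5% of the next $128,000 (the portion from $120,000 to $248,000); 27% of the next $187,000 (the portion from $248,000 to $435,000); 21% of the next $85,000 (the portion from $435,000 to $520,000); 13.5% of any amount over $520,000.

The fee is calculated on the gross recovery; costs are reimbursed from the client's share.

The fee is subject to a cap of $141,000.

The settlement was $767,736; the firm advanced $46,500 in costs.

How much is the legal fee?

$141,000.00

Fee base is the gross recovery, $767,736; costs are reimbursed separately.
First $120,000 at 40.5% = $48,600.00
Next $128,000 at 31.5% = $40,320.00
Next $187,000 at 27% = $50,490.00
Next $85,000 at 21% = $17,850.00
Remaining $247,736 at 13.5% = $33,444.36
Fee: $48,600.00 + $40,320.00 + $50,490.00 + $17,850.00 + $33,444.36 = $190,704.36
$190,704.36 exceeds the $141,000 cap, so the fee is capped at $141,000.00.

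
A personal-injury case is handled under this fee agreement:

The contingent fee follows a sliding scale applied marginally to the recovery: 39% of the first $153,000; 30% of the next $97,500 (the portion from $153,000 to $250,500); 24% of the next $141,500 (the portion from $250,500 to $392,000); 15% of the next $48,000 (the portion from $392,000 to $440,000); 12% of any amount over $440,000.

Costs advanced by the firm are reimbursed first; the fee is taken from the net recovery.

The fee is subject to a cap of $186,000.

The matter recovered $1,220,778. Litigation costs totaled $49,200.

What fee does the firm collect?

$186,000.00

Fee base (net of costs): $1,220,778 − $49,200 = $1,171,578
First $153,000 at 39% = $59,670.00
Next $97,500 at 30% = $29,250.00
Next $141,500 at 24% = $33,960.00
Next $48,000 at 15% = $7,200.00
Remaining $731,578 at 12% = $87,789.36
Fee: $59,670.00 + $29,250.00 + $33,960.00 + $7,200.00 + $87,789.36 = $217,869.36
$217,869.36 exceeds the $186,000 cap, so the fee is capped at $186,000.00.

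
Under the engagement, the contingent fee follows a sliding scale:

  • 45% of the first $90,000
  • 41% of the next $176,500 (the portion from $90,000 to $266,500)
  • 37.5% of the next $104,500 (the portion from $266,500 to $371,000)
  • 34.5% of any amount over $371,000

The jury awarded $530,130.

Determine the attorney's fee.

First $90,000 at 45% = $40,500.00
Next $176,500 at 41% = $72,365.00
Next $104,500 at 37.5% = $39,187.50
Remaining $159,130 at 34.5% = $54,899.85
Fee: $40,500.00 + $72,365.00 + $39,187.50 + $54,899.85 = $206,952.35

$206,952.35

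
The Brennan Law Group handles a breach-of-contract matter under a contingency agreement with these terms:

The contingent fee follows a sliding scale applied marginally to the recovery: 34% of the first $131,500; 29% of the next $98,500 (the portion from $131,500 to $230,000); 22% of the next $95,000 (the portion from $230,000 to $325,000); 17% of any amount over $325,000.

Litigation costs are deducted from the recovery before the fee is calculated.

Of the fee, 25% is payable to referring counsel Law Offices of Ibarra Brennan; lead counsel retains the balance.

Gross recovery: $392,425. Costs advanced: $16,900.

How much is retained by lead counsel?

Fee base (net of costs): $392,425 − $16,900 = $375,525
First $131,500 at 34% = $44,710.00
Next $98,500 at 29% = $28,565.00
Next $95,000 at 22% = $20,900.00
Remaining $50,525 at 17% = $8,589.25
Fee: $44,710.00 + $28,565.00 + $20,900.00 + $8,589.25 = $102,764.25
Referral share: 25% of $102,764.25 = $25,691.06; lead counsel retains $102,764.25 − $25,691.06 = $77,073.19.

$77,073.19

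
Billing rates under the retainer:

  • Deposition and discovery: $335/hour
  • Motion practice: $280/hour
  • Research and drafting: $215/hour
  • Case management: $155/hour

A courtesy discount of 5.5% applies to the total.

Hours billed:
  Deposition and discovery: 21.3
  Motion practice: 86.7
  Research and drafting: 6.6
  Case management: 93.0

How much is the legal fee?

$44,647.00

Deposition and discovery: 21.3 × $335 = $7,135.50
Motion practice: 86.7 × $280 = $24,276.00
Research and drafting: 6.6 × $215 = $1,419.00
Case management: 93.0 × $155 = $14,415.00
Subtotal: $47,245.50
Less 5.5% discount: −$2,598.50
Total: $47,245.50 − $2,598.50 = $44,647.00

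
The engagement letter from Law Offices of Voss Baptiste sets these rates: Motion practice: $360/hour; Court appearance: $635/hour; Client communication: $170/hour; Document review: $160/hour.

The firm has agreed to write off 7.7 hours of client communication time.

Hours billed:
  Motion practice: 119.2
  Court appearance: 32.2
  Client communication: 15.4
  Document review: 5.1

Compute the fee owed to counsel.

Motion practice: 119.2 × $360 = $42,912.00
Court appearance: 32.2 × $635 = $20,447.00
Client communication: 15.4 × $170 = $2,618.00
Document review: 5.1 × $160 = $816.00
Subtotal: $66,793.00
Write-off: 7.7 × $170 = $1,309.00
Total: $66,793.00 − $1,309.00 = $65,484.00

$65,484.00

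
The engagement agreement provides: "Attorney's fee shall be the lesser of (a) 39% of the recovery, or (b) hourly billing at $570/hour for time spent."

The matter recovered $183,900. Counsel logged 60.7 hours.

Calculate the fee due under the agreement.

(a) 39% of $183,900 = $71,721.00
(b) 60.7 × $570 = $34,599.00
The lesser is (b): $34,599.00.

$34,599.00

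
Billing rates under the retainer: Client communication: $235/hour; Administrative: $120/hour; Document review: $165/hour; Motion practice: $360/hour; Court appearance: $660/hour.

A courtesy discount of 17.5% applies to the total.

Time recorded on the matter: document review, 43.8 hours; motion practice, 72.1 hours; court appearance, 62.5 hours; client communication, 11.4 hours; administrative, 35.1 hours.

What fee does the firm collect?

$67,092.30

Client communication: 11.4 × $235 = $2,679.00
Administrative: 35.1 × $120 = $4,212.00
Document review: 43.8 × $165 = $7,227.00
Motion practice: 72.1 × $360 = $25,956.00
Court appearance: 62.5 × $660 = $41,250.00
Subtotal: $81,324.00
Less 17.5% discount: −$14,231.70
Total: $81,324.00 − $14,231.70 = $67,092.30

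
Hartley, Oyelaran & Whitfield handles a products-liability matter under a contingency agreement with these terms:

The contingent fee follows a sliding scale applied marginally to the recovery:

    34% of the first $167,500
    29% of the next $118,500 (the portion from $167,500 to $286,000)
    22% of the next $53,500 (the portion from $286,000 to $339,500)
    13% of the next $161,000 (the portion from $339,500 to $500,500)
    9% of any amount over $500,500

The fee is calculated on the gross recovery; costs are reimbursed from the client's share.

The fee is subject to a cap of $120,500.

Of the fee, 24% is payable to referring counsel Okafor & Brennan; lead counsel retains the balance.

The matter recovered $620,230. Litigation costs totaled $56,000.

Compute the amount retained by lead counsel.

$91,580.00

Fee base is the gross recovery, $620,230; costs are reimbursed separately.
First $167,500 at 34% = $56,950.00
Next $118,500 at 29% = $34,365.00
Next $53,500 at 22% = $11,770.00
Next $161,000 at 13% = $20,930.00
Remaining $119,730 at 9% = $10,775.70
Fee: $56,950.00 + $34,365.00 + $11,770.00 + $20,930.00 + $10,775.70 = $134,790.70
$134,790.70 exceeds the $120,500 cap, so the fee is capped at $120,500.00.
Referral share: 24% of $120,500.00 = $28,920.00; lead counsel retains $120,500.00 − $28,920.00 = $91,580.00.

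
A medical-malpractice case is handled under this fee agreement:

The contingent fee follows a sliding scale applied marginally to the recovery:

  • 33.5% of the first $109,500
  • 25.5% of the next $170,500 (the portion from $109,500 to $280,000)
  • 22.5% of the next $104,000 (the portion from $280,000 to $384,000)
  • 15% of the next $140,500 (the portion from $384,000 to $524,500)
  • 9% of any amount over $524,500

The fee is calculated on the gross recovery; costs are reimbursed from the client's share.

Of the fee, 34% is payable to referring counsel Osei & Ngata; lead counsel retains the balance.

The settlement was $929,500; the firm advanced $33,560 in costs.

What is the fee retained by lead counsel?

$106,316.10

Fee base is the gross recovery, $929,500; costs are reimbursed separately.
First $109,500 at 33.5% = $36,682.50
Next $170,500 at 25.5% = $43,477.50
Next $104,000 at 22.5% = $23,400.00
Next $140,500 at 15% = $21,075.00
Remaining $405,000 at 9% = $36,450.00
Fee: $36,682.50 + $43,477.50 + $23,400.00 + $21,075.00 + $36,450.00 = $161,085.00
Referral share: 34% of $161,085.00 = $54,768.90; lead counsel retains $161,085.00 − $54,768.90 = $106,316.10.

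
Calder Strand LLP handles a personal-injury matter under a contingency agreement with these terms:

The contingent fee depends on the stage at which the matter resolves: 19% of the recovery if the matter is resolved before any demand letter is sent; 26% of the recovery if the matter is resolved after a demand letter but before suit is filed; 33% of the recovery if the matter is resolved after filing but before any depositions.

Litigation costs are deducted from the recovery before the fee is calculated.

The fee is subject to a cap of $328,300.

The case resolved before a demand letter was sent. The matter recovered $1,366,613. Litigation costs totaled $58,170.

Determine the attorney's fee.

Fee base (net of costs): $1,366,613 − $58,170 = $1,308,443
The matter resolved before a demand letter was sent, so the 19% rate applies.
$1,308,443 × 19% = $248,604.17
$248,604.17 is under the $328,300 cap.

$248,604.17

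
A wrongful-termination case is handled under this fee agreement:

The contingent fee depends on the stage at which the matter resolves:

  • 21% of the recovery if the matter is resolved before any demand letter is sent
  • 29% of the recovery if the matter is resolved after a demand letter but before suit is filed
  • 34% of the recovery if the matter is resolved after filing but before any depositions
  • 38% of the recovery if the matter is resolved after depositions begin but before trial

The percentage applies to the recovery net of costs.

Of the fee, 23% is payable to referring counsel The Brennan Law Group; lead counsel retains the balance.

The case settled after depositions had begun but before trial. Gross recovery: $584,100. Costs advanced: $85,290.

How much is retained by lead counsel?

$145,951.81

Fee base (net of costs): $584,100 − $85,290 = $498,810
The matter settled after depositions had begun but before trial, so the 38% rate applies.
$498,810 × 38% = $189,547.80
Referral share: 23% of $189,547.80 = $43,595.99; lead counsel retains $189,547.80 − $43,595.99 = $145,951.81.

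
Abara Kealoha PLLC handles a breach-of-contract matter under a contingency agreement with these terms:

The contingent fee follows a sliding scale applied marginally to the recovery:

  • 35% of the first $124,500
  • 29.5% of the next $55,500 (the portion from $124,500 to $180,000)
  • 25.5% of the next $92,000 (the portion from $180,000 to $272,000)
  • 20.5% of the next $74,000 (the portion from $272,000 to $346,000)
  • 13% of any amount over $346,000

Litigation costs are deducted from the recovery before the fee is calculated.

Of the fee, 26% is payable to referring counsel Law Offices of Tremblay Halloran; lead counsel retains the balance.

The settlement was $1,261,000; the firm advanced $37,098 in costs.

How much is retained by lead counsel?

$157,401.52

Fee base (net of costs): $1,261,000 − $37,098 = $1,223,902
First $124,500 at 35% = $43,575.00
Next $55,500 at 29.5% = $16,372.50
Next $92,000 at 25.5% = $23,460.00
Next $74,000 at 20.5% = $15,170.00
Remaining $877,902 at 13% = $114,127.26
Fee: $43,575.00 + $16,372.50 + $23,460.00 + $15,170.00 + $114,127.26 = $212,704.76
Referral share: 26% of $212,704.76 = $55,303.24; lead counsel retains $212,704.76 − $55,303.24 = $157,401.52.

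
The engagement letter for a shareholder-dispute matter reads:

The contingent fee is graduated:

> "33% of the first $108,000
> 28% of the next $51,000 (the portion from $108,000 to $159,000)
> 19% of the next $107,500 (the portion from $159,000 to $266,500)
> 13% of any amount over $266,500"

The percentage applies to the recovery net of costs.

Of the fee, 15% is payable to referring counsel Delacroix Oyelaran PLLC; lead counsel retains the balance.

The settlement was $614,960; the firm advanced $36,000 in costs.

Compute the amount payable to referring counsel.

Fee base (net of costs): $614,960 − $36,000 = $578,960
First $108,000 at 33% = $35,640.00
Next $51,000 at 28% = $14,280.00
Next $107,500 at 19% = $20,425.00
Remaining $312,460 at 13% = $40,619.80
Fee: $35,640.00 + $14,280.00 + $20,425.00 + $40,619.80 = $110,964.80
Referral share: 15% of $110,964.80 = $16,644.72; lead counsel retains $110,964.80 − $16,644.72 = $94,320.08.

$16,644.72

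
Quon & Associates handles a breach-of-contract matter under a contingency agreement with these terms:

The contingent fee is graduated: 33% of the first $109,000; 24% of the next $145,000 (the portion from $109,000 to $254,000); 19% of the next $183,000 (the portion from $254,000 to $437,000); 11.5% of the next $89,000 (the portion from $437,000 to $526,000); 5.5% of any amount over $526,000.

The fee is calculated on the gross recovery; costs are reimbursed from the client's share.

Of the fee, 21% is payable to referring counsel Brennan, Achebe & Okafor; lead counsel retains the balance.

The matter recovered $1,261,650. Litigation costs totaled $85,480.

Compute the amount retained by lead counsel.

Fee base is the gross recovery, $1,261,650; costs are reimbursed separately.
First $109,000 at 33% = $35,970.00
Next $145,000 at 24% = $34,800.00
Next $183,000 at 19% = $34,770.00
Next $89,000 at 11.5% = $10,235.00
Remaining $735,650 at 5.5% = $40,460.75
Fee: $35,970.00 + $34,800.00 + $34,770.00 + $10,235.00 + $40,460.75 = $156,235.75
Referral share: 21% of $156,235.75 = $32,809.51; lead counsel retains $156,235.75 − $32,809.51 = $123,426.24.

$123,426.24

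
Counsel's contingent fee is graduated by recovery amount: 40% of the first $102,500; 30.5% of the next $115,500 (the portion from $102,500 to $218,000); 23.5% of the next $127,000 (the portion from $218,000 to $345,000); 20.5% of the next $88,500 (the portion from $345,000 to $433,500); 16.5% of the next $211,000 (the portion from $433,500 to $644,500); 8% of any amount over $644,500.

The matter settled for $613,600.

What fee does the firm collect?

First $102,500 at 40% = $41,000.00
Next $115,500 at 30.5% = $35,227.50
Next $127,000 at 23.5% = $29,845.00
Next $88,500 at 20.5% = $18,142.50
Remaining $180,100 at 16.5% = $29,716.50
Fee: $41,000.00 + $35,227.50 + $29,845.00 + $18,142.50 + $29,716.50 = $153,931.50

$153,931.50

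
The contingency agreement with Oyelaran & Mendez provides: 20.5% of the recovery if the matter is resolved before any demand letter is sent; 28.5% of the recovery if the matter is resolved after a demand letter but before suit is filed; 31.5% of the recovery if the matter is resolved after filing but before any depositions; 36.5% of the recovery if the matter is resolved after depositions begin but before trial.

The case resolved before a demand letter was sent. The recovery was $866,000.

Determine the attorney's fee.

$177,530.00

The matter resolved before a demand letter was sent, so the 20.5% rate applies.
$866,000 × 20.5% = $177,530.00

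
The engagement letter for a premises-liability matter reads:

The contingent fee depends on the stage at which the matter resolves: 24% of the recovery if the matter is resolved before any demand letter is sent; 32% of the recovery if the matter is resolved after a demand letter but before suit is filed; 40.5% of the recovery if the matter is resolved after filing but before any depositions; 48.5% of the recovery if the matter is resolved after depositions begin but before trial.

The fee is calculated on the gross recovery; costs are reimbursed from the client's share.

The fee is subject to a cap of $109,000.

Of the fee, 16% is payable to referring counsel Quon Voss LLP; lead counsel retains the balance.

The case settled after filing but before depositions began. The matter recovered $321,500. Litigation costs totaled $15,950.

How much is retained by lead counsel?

$91,560.00

Fee base is the gross recovery, $321,500; costs are reimbursed separately.
The matter settled after filing but before depositions began, so the 40.5% rate applies.
$321,500 × 40.5% = $130,207.50
$130,207.50 exceeds the $109,000 cap, so the fee is capped at $109,000.00.
Referral share: 16% of $109,000.00 = $17,440.00; lead counsel retains $109,000.00 − $17,440.00 = $91,560.00.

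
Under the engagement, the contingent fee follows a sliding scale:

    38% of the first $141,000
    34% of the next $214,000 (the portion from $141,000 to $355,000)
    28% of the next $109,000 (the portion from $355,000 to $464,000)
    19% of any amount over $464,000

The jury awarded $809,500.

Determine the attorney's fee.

First $141,000 at 38% = $53,580.00
Next $214,000 at 34% = $72,760.00
Next $109,000 at 28% = $30,520.00
Remaining $345,500 at 19% = $65,645.00
Fee: $53,580.00 + $72,760.00 + $30,520.00 + $65,645.00 = $222,505.00

$222,505.00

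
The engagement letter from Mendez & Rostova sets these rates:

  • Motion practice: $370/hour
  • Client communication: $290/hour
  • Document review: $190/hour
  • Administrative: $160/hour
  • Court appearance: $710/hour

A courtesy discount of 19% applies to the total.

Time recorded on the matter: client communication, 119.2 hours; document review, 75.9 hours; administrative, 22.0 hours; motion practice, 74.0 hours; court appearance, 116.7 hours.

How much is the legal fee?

$131,824.26

Motion practice: 74.0 × $370 = $27,380.00
Client communication: 119.2 × $290 = $34,568.00
Document review: 75.9 × $190 = $14,421.00
Administrative: 22.0 × $160 = $3,520.00
Court appearance: 116.7 × $710 = $82,857.00
Subtotal: $162,746.00
Less 19% discount: −$30,921.74
Total: $162,746.00 − $30,921.74 = $131,824.26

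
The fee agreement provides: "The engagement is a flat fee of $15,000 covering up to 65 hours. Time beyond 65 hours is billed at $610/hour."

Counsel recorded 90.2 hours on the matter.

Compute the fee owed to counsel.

$30,372.00

Flat fee: $15,000.00
Excess hours: 90.2 − 65 = 25.2
Overrun: 25.2 × $610 = $15,372.00
Total: $15,000.00 + $15,372.00 = $30,372.00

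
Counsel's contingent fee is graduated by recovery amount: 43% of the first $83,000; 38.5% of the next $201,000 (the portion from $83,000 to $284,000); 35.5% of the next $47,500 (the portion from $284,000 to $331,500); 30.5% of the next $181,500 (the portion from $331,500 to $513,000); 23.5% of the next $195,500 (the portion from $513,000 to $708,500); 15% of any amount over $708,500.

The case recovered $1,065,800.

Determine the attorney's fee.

First $83,000 at 43% = $35,690.00
Next $201,000 at 38.5% = $77,385.00
Next $47,500 at 35.5% = $16,862.50
Next $181,500 at 30.5% = $55,357.50
Next $195,500 at 23.5% = $45,942.50
Remaining $357,300 at 15% = $53,595.00
Fee: $35,690.00 + $77,385.00 + $16,862.50 + $55,357.50 + $45,942.50 + $53,595.00 = $284,832.50

$284,832.50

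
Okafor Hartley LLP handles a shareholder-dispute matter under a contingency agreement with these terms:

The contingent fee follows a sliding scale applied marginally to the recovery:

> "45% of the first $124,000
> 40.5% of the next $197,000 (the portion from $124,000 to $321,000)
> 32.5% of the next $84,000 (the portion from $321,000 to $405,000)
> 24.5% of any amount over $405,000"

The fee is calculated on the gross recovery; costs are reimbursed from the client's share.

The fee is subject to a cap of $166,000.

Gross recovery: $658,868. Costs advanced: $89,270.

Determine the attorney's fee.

Fee base is the gross recovery, $658,868; costs are reimbursed separately.
First $124,000 at 45% = $55,800.00
Next $197,000 at 40.5% = $79,785.00
Next $84,000 at 32.5% = $27,300.00
Remaining $253,868 at 24.5% = $62,197.66
Fee: $55,800.00 + $79,785.00 + $27,300.00 + $62,197.66 = $225,082.66
$225,082.66 exceeds the $166,000 cap, so the fee is capped at $166,000.00.

$166,000.00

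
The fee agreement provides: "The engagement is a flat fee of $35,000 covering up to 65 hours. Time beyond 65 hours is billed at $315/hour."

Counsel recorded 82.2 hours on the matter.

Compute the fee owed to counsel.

$40,418.00

Flat fee: $35,000.00
Excess hours: 82.2 − 65 = 17.2
Overrun: 17.2 × $315 = $5,418.00
Total: $35,000.00 + $5,418.00 = $40,418.00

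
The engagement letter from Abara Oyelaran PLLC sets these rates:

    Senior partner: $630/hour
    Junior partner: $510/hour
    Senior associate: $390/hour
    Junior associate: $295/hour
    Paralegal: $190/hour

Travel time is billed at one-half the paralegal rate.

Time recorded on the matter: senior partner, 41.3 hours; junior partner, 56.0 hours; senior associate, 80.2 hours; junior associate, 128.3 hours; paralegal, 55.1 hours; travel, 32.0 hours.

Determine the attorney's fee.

$137,214.50

Senior partner: 41.3 × $630 = $26,019.00
Junior partner: 56.0 × $510 = $28,560.00
Senior associate: 80.2 × $390 = $31,278.00
Junior associate: 128.3 × $295 = $37,848.50
Paralegal: 55.1 × $190 = $10,469.00
Subtotal: $26,019.00 + $28,560.00 + $31,278.00 + $37,848.50 + $10,469.00 = $134,174.50
Travel: 32.0 × ($190 ÷ 2) = 32.0 × $95.00 = $3,040.00
Total: $134,174.50 + $3,040.00 = $137,214.50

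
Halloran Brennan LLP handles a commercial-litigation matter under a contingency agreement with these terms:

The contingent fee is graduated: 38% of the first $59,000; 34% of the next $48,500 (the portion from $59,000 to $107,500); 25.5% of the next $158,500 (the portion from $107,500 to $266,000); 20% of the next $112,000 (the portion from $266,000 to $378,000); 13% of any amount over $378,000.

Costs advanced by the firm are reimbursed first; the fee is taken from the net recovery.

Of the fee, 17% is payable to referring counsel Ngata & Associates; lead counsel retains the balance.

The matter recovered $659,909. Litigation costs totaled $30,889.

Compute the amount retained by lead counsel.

Fee base (net of costs): $659,909 − $30,889 = $629,020
First $59,000 at 38% = $22,420.00
Next $48,500 at 34% = $16,490.00
Next $158,500 at 25.5% = $40,417.50
Next $112,000 at 20% = $22,400.00
Remaining $251,020 at 13% = $32,632.60
Fee: $22,420.00 + $16,490.00 + $40,417.50 + $22,400.00 + $32,632.60 = $134,360.10
Referral share: 17% of $134,360.10 = $22,841.22; lead counsel retains $134,360.10 − $22,841.22 = $111,518.88.

$111,518.88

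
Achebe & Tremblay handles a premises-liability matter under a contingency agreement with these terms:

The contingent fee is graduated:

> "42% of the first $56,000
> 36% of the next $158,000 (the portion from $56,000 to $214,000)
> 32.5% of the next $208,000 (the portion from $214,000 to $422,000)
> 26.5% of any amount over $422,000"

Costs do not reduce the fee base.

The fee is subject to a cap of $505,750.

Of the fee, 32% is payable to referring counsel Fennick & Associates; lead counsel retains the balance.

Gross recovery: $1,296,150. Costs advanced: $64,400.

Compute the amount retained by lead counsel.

$258,161.83

Fee base is the gross recovery, $1,296,150; costs are reimbursed separately.
First $56,000 at 42% = $23,520.00
Next $158,000 at 36% = $56,880.00
Next $208,000 at 32.5% = $67,600.00
Remaining $874,150 at 26.5% = $231,649.75
Fee: $23,520.00 + $56,880.00 + $67,600.00 + $231,649.75 = $379,649.75
$379,649.75 is under the $505,750 cap.
Referral share: 32% of $379,649.75 = $121,487.92; lead counsel retains $379,649.75 − $121,487.92 = $258,161.83.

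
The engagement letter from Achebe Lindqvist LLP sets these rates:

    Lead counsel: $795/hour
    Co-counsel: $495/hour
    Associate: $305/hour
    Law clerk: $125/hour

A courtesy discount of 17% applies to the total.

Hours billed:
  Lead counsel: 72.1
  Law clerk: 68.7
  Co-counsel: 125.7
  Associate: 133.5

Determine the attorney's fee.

$140,142.18

Lead counsel: 72.1 × $795 = $57,319.50
Co-counsel: 125.7 × $495 = $62,221.50
Associate: 133.5 × $305 = $40,717.50
Law clerk: 68.7 × $125 = $8,587.50
Subtotal: $168,846.00
Less 17% discount: −$28,703.82
Total: $168,846.00 − $28,703.82 = $140,142.18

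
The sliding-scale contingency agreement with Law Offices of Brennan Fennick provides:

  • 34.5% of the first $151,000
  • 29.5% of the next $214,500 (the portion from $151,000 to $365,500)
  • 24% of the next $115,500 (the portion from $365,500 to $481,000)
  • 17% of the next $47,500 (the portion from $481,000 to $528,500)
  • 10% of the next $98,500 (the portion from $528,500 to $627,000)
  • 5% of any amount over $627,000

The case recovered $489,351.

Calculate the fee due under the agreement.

$144,512.17

First $151,000 at 34.5% = $52,095.00
Next $214,500 at 29.5% = $63,277.50
Next $115,500 at 24% = $27,720.00
Remaining $8,351 at 17% = $1,419.67
Fee: $52,095.00 + $63,277.50 + $27,720.00 + $1,419.67 = $144,512.17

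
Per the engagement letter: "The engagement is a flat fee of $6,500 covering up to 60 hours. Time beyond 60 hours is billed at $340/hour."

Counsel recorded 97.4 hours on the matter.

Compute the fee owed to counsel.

Flat fee: $6,500.00
Excess hours: 97.4 − 60 = 37.4
Overrun: 37.4 × $340 = $12,716.00
Total: $6,500.00 + $12,716.00 = $19,216.00

$19,216.00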